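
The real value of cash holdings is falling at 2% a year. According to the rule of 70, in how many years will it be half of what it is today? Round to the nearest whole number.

The rule works in reverse for decay: 70/2 ≈ 35.00 years to halve.

roughly 35 years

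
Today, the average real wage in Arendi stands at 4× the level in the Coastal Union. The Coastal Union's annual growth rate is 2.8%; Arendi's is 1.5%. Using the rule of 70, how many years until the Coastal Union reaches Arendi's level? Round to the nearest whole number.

The growth-rate gap is 2.8% − 1.5% = 1.3 percentage points.
So the ratio between them halves every 70/1.3 ≈ 53.85 years.
A 4× gap closes after 2 halvings: 2 × 53.85 ≈ 108 years.

≈ 108 years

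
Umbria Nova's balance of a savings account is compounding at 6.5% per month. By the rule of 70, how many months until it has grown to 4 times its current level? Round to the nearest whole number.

At 6.5% it doubles every 70/6.5 ≈ 10.77 months.
4× is 2 doublings, so 2 × 10.77 ≈ 22 months.

22 months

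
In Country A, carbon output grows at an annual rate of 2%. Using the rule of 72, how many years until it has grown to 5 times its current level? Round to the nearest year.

approximately 84 years

Doubling time ≈ 72/2 = 36.00 years.
Reaching 5× takes log₂(5) ≈ 2.32 doublings.
2.32 × 36.00 ≈ 84 years.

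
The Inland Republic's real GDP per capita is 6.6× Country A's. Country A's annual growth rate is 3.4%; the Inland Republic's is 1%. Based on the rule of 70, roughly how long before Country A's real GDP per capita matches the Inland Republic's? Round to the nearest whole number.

about 79 years

Country A gains on the Inland Republic at 3.4% − 1% = 2.4 points a year.
At that relative rate the gap halves every 70/2.4 ≈ 29.17 years.
A 6.6× gap takes log₂(6.6) ≈ 2.72 halvings to close: 2.72 × 29.17 ≈ 79 years.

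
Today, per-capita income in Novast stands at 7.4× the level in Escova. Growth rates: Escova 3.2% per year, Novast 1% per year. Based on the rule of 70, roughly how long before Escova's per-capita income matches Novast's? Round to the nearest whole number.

Escova gains on Novast at 3.2% − 1% = 2.2 points a year.
At that relative rate the gap halves every 70/2.2 ≈ 31.82 years.
A 7.4× gap takes log₂(7.4) ≈ 2.89 halvings to close: 2.89 × 31.82 ≈ 92 years.

≈ 92 years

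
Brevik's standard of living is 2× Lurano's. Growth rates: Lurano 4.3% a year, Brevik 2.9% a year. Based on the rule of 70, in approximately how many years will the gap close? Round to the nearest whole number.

roughly 50 years

Lurano gains on Brevik at 4.3% − 2.9% = 1.4 points a year.
At that relative rate the gap halves every 70/1.4 ≈ 50.00 years.
A 2× gap closes after 1 halving: 1 × 50.00 ≈ 50 years.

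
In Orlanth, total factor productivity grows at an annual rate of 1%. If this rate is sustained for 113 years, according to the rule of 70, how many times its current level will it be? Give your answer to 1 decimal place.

≈ 3.1 times

Doubling time ≈ 70/1 = 70.00 years.
113 years / 70.00 ≈ 1.61 doublings → factor 2^1.61 ≈ 3.1.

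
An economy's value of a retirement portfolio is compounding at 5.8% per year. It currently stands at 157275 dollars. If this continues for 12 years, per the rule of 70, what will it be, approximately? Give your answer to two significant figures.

approximately 310000 dollars

Doubling time ≈ 70/5.8 = 12.07 years.
12 years is 12/12.07 ≈ 0.99 doublings, a factor of 2^0.99 ≈ 1.99.
157275 × 1.99 ≈ 310000 dollars.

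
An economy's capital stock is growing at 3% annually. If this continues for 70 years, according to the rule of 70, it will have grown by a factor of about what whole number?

At 3% one doubling takes ≈ 23.33 years; 70 years is 3 of them, so ×8.

approximately 8 times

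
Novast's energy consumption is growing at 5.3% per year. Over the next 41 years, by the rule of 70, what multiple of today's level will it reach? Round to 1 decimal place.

Doubles every ≈ 13.21 years (70/5.3).
41 years is 3.10 doublings; 2^3.10 ≈ 8.6×.

approximately 8.6 times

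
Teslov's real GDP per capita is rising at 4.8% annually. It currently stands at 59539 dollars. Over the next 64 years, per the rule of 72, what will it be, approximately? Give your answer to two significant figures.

Doubling time ≈ 72/4.8 = 15.00 years.
64 years is 64/15.00 ≈ 4.27 doublings, a factor of 2^4.27 ≈ 19.29.
59539 × 19.29 ≈ 1100000 dollars.

about 1100000 dollars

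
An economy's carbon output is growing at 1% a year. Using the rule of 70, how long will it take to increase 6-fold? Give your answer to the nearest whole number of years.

At 1% it doubles every 70/1 ≈ 70.00 years.
6× is log₂ 6 ≈ 2.58 doublings, so ≈ 2.58 × 70.00 = 181 years.

181 years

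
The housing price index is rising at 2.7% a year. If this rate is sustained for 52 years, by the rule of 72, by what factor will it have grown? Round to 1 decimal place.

Doubles every ≈ 26.67 years (72/2.7).
52 years is 1.95 doublings; 2^1.95 ≈ 3.9×.

approximately 3.9 times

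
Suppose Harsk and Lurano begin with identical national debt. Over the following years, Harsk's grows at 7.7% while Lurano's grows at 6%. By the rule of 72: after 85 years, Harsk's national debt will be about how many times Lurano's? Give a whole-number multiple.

4 times

Only the 1.7-point difference matters.
72/1.7 ≈ 42.35 years per doubling of the ratio; 85 years gives 2.01 doublings, so ≈ 4×.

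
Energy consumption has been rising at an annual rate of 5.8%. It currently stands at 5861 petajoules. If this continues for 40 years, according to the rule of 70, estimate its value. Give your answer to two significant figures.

It doubles every 70/5.8 ≈ 12.07 years, so 40 years is 3.31 doublings.
2^3.31 ≈ 9.92; 5861 × 9.92 ≈ 58000 petajoules.

roughly 58000 petajoules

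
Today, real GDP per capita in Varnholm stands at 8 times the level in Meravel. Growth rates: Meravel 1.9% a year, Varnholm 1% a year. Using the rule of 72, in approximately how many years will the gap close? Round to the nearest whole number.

The growth-rate gap is 1.9% − 1% = 0.9 percentage points.
So the ratio between them halves every 72/0.9 ≈ 80.00 years.
An 8 times gap closes after 3 halvings: 3 × 80.00 ≈ 240 years.

roughly 240 years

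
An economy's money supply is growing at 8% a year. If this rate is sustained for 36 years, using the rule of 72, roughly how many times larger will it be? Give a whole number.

At 8% one doubling takes ≈ 9.00 years; 36 years is 4 of them, so ×16.

about 16 times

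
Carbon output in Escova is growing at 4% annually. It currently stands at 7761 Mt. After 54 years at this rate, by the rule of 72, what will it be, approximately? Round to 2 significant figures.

approximately 62000 Mt

Doubling time ≈ 72/4 = 18.00 years.
54 years is 54/18.00 ≈ 3.00 doublings, a factor of 2^3.00 ≈ 8.00.
7761 × 8.00 ≈ 62000 Mt.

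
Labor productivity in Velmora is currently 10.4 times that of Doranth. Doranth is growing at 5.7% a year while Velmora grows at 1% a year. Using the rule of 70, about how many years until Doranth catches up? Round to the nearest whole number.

around 50 years

Doranth gains on Velmora at 5.7% − 1% = 4.7 points a year.
At that relative rate the gap halves every 70/4.7 ≈ 14.89 years.
A 10.4 times gap takes log₂(10.4) ≈ 3.38 halvings to close: 3.38 × 14.89 ≈ 50 years.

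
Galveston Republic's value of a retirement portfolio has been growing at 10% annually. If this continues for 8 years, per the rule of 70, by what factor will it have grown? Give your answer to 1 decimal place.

about 2.2 times

Doubles every ≈ 7.00 years (70/10).
8 years is 1.14 doublings; 2^1.14 ≈ 2.2×.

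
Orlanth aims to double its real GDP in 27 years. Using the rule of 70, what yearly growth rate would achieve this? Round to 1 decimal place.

70 / 27 ≈ 2.59, so about 2.6% per year.

roughly 2.6%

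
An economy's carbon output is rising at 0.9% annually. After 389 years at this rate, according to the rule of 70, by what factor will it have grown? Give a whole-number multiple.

≈ 32 times

At 0.9% one doubling takes ≈ 77.78 years; 389 years is 5 of them, so ×32.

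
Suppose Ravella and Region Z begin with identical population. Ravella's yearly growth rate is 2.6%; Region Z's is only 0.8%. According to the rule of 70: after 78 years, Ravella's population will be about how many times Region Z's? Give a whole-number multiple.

about 4 times

Ravella pulls ahead at 1.8 pp per year, so the ratio doubles every 70/1.8 ≈ 38.89 years.
In 78 years that's 2.01 doublings: 2^2.01 ≈ 4.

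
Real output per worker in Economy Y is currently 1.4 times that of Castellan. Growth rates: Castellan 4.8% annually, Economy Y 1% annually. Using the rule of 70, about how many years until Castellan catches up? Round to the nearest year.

What matters is the difference: 3.8 pp.
Rule of 70 on the gap: the ratio halves every 70/3.8 ≈ 18.42 years.
A 1.4 times gap takes log₂(1.4) ≈ 0.49 halvings to close: 0.49 × 18.42 ≈ 9 years.

about 9 years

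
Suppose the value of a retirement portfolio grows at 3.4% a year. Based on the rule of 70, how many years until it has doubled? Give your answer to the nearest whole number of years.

Doubling time ≈ 70 / 3.4 = 20.59 years.

approximately 21 years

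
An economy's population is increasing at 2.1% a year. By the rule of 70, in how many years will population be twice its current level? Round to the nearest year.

70/2.1 ≈ 33.33, so it doubles roughly every 33 years.

approximately 33 years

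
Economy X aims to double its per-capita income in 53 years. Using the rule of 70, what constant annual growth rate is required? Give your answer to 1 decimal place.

1.3%

70 / 53 ≈ 1.32, so about 1.3% a year.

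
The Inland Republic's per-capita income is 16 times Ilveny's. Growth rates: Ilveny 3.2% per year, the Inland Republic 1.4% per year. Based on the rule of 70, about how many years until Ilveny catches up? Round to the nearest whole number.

around 156 years

Ilveny gains on the Inland Republic at 3.2% − 1.4% = 1.8 points a year.
At that relative rate the gap halves every 70/1.8 ≈ 38.89 years.
A 16 times gap closes after 4 halvings: 4 × 38.89 ≈ 156 years.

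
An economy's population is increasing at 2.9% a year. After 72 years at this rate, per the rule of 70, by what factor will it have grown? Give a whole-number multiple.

about 8 times

70/2.9 ≈ 24.14 years per doubling.
72 years fits 3 doublings: 2^3 = 8.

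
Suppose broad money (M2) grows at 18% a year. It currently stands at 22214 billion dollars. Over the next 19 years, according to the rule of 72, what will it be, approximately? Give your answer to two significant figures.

around 600000 billion dollars

Doubling time ≈ 72/18 = 4.00 years.
19 years is 19/4.00 ≈ 4.75 doublings, a factor of 2^4.75 ≈ 26.91.
22214 × 26.91 ≈ 600000 billion dollars.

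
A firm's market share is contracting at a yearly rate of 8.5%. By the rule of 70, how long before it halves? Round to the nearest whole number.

approximately 8 years

The rule works in reverse for decay: 70/8.5 ≈ 8.24 years to halve.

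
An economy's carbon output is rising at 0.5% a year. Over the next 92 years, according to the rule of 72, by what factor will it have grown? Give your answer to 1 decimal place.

Doubles every ≈ 144.00 years (72/0.5).
92 years is 0.64 doublings; 2^0.64 ≈ 1.6×.

roughly 1.6 times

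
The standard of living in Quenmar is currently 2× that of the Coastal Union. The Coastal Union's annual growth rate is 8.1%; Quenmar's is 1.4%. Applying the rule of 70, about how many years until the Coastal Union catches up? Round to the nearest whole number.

approximately 10 years

The growth-rate gap is 8.1% − 1.4% = 6.7 percentage points.
So the ratio between them halves every 70/6.7 ≈ 10.45 years.
A 2× gap closes after 1 halving: 1 × 10.45 ≈ 10 years.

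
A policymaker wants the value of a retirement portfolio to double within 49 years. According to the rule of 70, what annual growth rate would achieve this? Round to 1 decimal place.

70 / 49 ≈ 1.43, so about 1.4% annually.

around 1.4%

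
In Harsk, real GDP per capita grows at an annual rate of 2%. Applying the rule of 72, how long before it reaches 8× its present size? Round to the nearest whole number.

approximately 108 years

One doubling takes 72/2 = 36.00 years.
8× is 3 doublings, so 3 × 36.00 ≈ 108 years.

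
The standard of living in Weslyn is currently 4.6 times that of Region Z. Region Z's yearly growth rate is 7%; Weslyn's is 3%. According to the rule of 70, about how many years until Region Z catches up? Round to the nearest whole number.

What matters is the difference: 4 pp.
Rule of 70 on the gap: the ratio halves every 70/4 ≈ 17.50 years.
A 4.6 times gap takes log₂(4.6) ≈ 2.20 halvings to close: 2.20 × 17.50 ≈ 39 years.

about 39 years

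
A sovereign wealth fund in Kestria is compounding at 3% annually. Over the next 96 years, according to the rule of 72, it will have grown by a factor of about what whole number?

around 16 times

Doubling time ≈ 72/3 = 24.00 years.
96/24.00 ≈ 4 doublings, so about 2^4 = 16×.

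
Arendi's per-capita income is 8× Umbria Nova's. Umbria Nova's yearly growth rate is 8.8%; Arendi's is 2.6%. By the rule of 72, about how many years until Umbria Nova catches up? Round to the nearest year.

approximately 35 years

Umbria Nova gains on Arendi at 8.8% − 2.6% = 6.2 points a year.
At that relative rate the gap halves every 72/6.2 ≈ 11.61 years.
An 8× gap closes after 3 halvings: 3 × 11.61 ≈ 35 years.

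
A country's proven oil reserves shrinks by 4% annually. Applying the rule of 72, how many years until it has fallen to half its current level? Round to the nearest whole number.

Halving time ≈ 72 / 4 = 18.00 → 18 years.

around 18 years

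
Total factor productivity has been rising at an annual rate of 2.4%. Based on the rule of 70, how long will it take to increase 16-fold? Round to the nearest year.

117 years

One doubling takes 70/2.4 = 29.17 years.
16× is 4 doublings, so 4 × 29.17 ≈ 117 years.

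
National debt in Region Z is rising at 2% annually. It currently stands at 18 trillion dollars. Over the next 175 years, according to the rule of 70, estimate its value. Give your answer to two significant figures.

580 trillion dollars

It doubles every 70/2 ≈ 35.00 years, so 175 years is 5.00 doublings.
2^5.00 ≈ 32.00; 18 × 32.00 ≈ 580 trillion dollars.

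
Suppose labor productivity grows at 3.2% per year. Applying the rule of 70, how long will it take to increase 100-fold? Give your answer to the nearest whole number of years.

One doubling takes 70/3.2 = 21.88 years.
Reaching 100× takes log₂(100) ≈ 6.64 doublings.
6.64 × 21.88 ≈ 145 years.

approximately 145 years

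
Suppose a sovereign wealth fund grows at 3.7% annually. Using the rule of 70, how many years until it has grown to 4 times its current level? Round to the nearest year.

around 38 years

At 3.7% it doubles every 70/3.7 ≈ 18.92 years.
4 = 2^2, so 2 doublings → 38 years.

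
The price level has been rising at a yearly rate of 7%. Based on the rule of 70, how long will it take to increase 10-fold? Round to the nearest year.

One doubling takes 70/7 = 10.00 years.
10× is log₂ 10 ≈ 3.32 doublings, so ≈ 3.32 × 10.00 = 33 years.

approximately 33 years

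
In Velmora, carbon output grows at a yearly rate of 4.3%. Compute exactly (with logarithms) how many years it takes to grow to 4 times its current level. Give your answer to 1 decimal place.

32.9 years

t = ln(4) / ln(1 + 0.043) = 1.3863 / 0.042101 ≈ 32.93.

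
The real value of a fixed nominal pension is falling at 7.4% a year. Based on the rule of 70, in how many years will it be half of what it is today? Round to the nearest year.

The rule works in reverse for decay: 70/7.4 ≈ 9.46 years to halve.

around 9 years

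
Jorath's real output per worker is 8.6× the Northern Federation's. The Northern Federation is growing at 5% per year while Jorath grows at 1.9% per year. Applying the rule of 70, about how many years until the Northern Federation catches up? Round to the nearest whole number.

around 70 years

the Northern Federation gains on Jorath at 5% − 1.9% = 3.1 points a year.
At that relative rate the gap halves every 70/3.1 ≈ 22.58 years.
An 8.6× gap takes log₂(8.6) ≈ 3.10 halvings to close: 3.10 × 22.58 ≈ 70 years.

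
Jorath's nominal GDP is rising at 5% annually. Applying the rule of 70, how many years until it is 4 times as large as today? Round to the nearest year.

Doubling time ≈ 70/5 = 14.00 years.
4× is 2 doublings, so 2 × 14.00 ≈ 28 years.

approximately 28 years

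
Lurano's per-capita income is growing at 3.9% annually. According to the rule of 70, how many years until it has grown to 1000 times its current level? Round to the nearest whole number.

roughly 179 years

At 3.9% it doubles every 70/3.9 ≈ 17.95 years.
Reaching 1000× takes log₂(1000) ≈ 9.97 doublings.
9.97 × 17.95 ≈ 179 years.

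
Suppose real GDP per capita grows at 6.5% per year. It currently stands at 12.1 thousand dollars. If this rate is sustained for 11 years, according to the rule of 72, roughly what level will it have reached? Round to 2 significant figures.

around 24 thousand dollars

Doubling time ≈ 72/6.5 = 11.08 years.
11 years is 11/11.08 ≈ 0.99 doublings, a factor of 2^0.99 ≈ 1.99.
12.1 × 1.99 ≈ 24 thousand dollars.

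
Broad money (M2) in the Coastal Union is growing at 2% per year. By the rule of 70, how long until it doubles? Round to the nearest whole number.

Doubling time ≈ 70 / 2 = 35.00 years.

≈ 35 years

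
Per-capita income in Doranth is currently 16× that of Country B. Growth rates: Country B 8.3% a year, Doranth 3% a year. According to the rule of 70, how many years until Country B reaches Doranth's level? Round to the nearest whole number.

around 53 years

What matters is the difference: 5.3 pp.
Rule of 70 on the gap: the ratio halves every 70/5.3 ≈ 13.21 years.
A 16× gap closes after 4 halvings: 4 × 13.21 ≈ 53 years.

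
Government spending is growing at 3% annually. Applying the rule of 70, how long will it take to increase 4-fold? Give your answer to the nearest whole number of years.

roughly 47 years

One doubling takes 70/3 = 23.33 years.
Getting to 4× needs 2 doublings: 2 × 23.33 ≈ 47 years.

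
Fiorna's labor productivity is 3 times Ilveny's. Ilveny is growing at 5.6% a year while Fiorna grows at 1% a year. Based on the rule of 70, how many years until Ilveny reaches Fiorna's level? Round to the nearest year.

24 years

What matters is the difference: 4.6 pp.
Rule of 70 on the gap: the ratio halves every 70/4.6 ≈ 15.22 years.
A 3 times gap takes log₂(3) ≈ 1.58 halvings to close: 1.58 × 15.22 ≈ 24 years.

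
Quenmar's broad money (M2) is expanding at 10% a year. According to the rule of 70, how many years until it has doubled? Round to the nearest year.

70/10 ≈ 7.00, so it doubles roughly every 7 years.

approximately 7 years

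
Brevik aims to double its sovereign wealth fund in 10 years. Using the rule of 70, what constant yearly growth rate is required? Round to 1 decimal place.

70 / 10 ≈ 7.00, so about 7.0% per year.

around 7.0%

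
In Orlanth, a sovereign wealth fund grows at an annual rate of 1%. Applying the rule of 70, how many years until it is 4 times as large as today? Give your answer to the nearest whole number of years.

about 140 years

At 1% it doubles every 70/1 ≈ 70.00 years.
4× is 2 doublings, so 2 × 70.00 ≈ 140 years.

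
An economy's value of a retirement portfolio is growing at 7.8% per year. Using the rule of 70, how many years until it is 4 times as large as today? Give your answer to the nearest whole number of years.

approximately 18 years

One doubling takes 70/7.8 = 8.97 years.
Getting to 4× needs 2 doublings: 2 × 8.97 ≈ 18 years.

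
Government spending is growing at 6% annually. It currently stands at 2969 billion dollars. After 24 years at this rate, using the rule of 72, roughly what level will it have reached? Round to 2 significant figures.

Doubling time ≈ 72/6 = 12.00 years.
24 years is 24/12.00 ≈ 2.00 doublings, a factor of 2^2.00 ≈ 4.00.
2969 × 4.00 ≈ 12000 billion dollars.

12000 billion dollars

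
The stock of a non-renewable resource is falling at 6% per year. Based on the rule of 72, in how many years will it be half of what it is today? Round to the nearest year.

Falling at 6%, it halves about every 72/6 = 12.00 years.

≈ 12 years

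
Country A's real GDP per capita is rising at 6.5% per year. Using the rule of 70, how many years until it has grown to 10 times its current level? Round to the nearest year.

At 6.5% it doubles every 70/6.5 ≈ 10.77 years.
Reaching 10× takes log₂(10) ≈ 3.32 doublings.
3.32 × 10.77 ≈ 36 years.

approximately 36 years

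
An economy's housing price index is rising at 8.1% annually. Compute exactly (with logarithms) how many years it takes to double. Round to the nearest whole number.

t = ln(2) / ln(1 + 0.081) = 0.6931 / 0.077887 ≈ 8.90.
≈ 9 years.

9 years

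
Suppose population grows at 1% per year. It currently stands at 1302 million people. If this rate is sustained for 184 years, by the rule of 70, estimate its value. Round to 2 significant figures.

approximately 8100 million people

It doubles every 70/1 ≈ 70.00 years, so 184 years is 2.63 doublings.
2^2.63 ≈ 6.19; 1302 × 6.19 ≈ 8100 million people.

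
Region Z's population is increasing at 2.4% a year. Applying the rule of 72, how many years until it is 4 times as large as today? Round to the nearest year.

60 years

Doubling time ≈ 72/2.4 = 30.00 years.
Getting to 4× needs 2 doublings: 2 × 30.00 ≈ 60 years.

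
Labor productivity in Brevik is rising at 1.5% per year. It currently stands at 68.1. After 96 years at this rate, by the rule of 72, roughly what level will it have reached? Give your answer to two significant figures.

It doubles every 72/1.5 ≈ 48.00 years, so 96 years is 2.00 doublings.
2^2.00 ≈ 4.00; 68.1 × 4.00 ≈ 270.

about 270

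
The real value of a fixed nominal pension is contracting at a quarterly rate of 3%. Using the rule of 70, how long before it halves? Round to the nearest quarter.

Falling at 3%, it halves about every 70/3 = 23.33 quarters.

roughly 23 quarters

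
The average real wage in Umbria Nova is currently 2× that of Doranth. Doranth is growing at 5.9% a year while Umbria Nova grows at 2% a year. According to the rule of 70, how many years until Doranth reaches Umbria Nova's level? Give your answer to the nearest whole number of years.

Doranth gains on Umbria Nova at 5.9% − 2% = 3.9 points a year.
At that relative rate the gap halves every 70/3.9 ≈ 17.95 years.
A 2× gap closes after 1 halving: 1 × 17.95 ≈ 18 years.

≈ 18 years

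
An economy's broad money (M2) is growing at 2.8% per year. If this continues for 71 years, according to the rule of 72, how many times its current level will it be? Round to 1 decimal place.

≈ 6.8 times

Doubles every ≈ 25.71 years (72/2.8).
71 years is 2.76 doublings; 2^2.76 ≈ 6.8×.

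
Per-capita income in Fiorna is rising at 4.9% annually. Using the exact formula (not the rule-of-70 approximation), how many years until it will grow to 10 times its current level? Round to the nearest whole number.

t = ln(10) / ln(1 + 0.049) = 2.3026 / 0.047837 ≈ 48.13.
≈ 48 years.

48 years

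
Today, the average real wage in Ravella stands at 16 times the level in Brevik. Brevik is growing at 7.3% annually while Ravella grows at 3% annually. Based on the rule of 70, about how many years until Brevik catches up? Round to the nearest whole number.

roughly 65 years

What matters is the difference: 4.3 pp.
Rule of 70 on the gap: the ratio halves every 70/4.3 ≈ 16.28 years.
A 16 times gap closes after 4 halvings: 4 × 16.28 ≈ 65 years.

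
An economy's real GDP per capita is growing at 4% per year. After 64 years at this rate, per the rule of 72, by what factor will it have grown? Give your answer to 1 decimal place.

about 11.8 times

Doubling time ≈ 72/4 = 18.00 years.
64 years / 18.00 ≈ 3.56 doublings → factor 2^3.56 ≈ 11.8.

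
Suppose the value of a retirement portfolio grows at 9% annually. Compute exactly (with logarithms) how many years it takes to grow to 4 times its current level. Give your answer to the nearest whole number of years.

t = ln(4) / ln(1 + 0.09) = 1.3863 / 0.086178 ≈ 16.09.
≈ 16 years.

16 years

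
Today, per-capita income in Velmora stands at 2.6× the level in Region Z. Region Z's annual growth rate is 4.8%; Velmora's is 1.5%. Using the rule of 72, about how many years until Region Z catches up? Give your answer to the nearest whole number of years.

around 30 years

What matters is the difference: 3.3 pp.
Rule of 72 on the gap: the ratio halves every 72/3.3 ≈ 21.82 years.
A 2.6× gap takes log₂(2.6) ≈ 1.38 halvings to close: 1.38 × 21.82 ≈ 30 years.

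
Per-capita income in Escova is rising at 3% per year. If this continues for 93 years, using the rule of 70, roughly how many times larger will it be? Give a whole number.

approximately 16 times

At 3% one doubling takes ≈ 23.33 years; 93 years is 4 of them, so ×16.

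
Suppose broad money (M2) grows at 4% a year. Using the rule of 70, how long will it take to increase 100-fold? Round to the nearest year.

One doubling takes 70/4 = 17.50 years.
100× is log₂ 100 ≈ 6.64 doublings, so ≈ 6.64 × 17.50 = 116 years.

around 116 years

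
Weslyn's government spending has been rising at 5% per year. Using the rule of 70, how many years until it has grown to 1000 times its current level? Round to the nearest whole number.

One doubling takes 70/5 = 14.00 years.
Reaching 1000× takes log₂(1000) ≈ 9.97 doublings.
9.97 × 14.00 ≈ 140 years.

approximately 140 years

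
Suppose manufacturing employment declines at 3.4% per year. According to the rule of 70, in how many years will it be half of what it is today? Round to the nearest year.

21 years

Halving time ≈ 70 / 3.4 = 20.59 → 21 years.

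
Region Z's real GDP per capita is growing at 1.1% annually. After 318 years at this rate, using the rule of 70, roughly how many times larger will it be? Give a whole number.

At 1.1% one doubling takes ≈ 63.64 years; 318 years is 5 of them, so ×32.

32 times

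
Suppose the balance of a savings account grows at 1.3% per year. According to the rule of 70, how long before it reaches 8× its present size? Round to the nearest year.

At 1.3% it doubles every 70/1.3 ≈ 53.85 years.
8 = 2^3, so 3 doublings → 162 years.

about 162 years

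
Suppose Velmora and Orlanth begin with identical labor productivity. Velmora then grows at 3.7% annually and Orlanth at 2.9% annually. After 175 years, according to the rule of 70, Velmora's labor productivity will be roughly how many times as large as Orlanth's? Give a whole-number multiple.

around 4 times

Velmora pulls ahead at 0.8 pp per year, so the ratio doubles every 70/0.8 ≈ 87.50 years.
In 175 years that's 2.00 doublings: 2^2.00 ≈ 4.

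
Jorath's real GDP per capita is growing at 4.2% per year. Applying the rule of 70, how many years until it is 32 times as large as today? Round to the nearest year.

about 83 years

One doubling takes 70/4.2 = 16.67 years.
32× is 5 doublings, so 5 × 16.67 ≈ 83 years.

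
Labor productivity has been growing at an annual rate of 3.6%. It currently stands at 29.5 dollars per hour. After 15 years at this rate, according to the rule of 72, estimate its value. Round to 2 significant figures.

It doubles every 72/3.6 ≈ 20.00 years, so 15 years is 0.75 doublings.
2^0.75 ≈ 1.68; 29.5 × 1.68 ≈ 50 dollars per hour.

around 50 dollars per hour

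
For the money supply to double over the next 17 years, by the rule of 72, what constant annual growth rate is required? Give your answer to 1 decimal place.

72 / 17 ≈ 4.24, so about 4.2% a year.

≈ 4.2%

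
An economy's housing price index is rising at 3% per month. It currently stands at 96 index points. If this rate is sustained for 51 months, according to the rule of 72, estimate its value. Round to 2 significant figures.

It doubles every 72/3 ≈ 24.00 months, so 51 months is 2.13 doublings.
2^2.13 ≈ 4.38; 96 × 4.38 ≈ 420 index points.

about 420 index points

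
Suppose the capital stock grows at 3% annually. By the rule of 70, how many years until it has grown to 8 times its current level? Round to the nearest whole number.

≈ 70 years

At 3% it doubles every 70/3 ≈ 23.33 years.
8× is 3 doublings, so 3 × 23.33 ≈ 70 years.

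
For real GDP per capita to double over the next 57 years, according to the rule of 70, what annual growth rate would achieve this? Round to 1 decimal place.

70 / 57 ≈ 1.23, so about 1.2% a year.

about 1.2%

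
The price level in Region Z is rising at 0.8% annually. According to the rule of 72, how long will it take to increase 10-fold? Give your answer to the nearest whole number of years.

Doubling time ≈ 72/0.8 = 90.00 years.
Reaching 10× takes log₂(10) ≈ 3.32 doublings.
3.32 × 90.00 ≈ 299 years.

about 299 years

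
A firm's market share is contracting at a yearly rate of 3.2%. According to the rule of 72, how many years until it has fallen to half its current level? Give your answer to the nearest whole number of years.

Falling at 3.2%, it halves about every 72/3.2 = 22.50 years.

roughly 23 years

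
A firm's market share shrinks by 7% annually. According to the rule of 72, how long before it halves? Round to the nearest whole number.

Halving time ≈ 72 / 7 = 10.29 → 10 years.

10 years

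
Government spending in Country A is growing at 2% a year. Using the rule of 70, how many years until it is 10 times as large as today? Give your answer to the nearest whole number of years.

around 116 years

At 2% it doubles every 70/2 ≈ 35.00 years.
Reaching 10× takes log₂(10) ≈ 3.32 doublings.
3.32 × 35.00 ≈ 116 years.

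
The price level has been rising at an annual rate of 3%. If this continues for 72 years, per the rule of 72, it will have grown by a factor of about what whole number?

about 8 times

At 3% one doubling takes ≈ 24.00 years; 72 years is 3 of them, so ×8.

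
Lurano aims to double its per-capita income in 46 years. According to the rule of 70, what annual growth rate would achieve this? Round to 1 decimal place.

70 / 46 ≈ 1.52, so about 1.5% annually.

around 1.5%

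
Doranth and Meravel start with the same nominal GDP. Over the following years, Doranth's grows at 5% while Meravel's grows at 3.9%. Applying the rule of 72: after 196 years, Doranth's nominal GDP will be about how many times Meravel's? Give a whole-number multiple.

Doranth pulls ahead at 1.1 pp per year, so the ratio doubles every 72/1.1 ≈ 65.45 years.
In 196 years that's 2.99 doublings: 2^2.99 ≈ 8.

around 8 times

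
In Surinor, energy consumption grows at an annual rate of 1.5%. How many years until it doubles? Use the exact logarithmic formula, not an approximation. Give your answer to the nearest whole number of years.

t = ln(2) / ln(1 + 0.015) = 0.6931 / 0.014889 ≈ 46.55.
≈ 47 years.

47 years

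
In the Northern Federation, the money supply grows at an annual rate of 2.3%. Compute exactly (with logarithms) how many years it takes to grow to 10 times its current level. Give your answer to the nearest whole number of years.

101 years

t = ln(10) / ln(1 + 0.023) = 2.3026 / 0.022739 ≈ 101.26.
≈ 101 years.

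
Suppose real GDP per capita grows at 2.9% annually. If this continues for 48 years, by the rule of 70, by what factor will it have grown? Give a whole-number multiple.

around 4 times

70/2.9 ≈ 24.14 years per doubling.
48 years fits 2 doublings: 2^2 = 4.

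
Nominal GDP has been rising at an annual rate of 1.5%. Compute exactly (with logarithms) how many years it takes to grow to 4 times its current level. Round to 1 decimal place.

93.1 years

t = ln(4) / ln(1 + 0.015) = 1.3863 / 0.014889 ≈ 93.11.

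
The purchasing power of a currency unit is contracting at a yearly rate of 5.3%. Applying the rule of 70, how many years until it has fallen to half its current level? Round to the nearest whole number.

about 13 years

Halving time ≈ 70 / 5.3 = 13.21 → 13 years.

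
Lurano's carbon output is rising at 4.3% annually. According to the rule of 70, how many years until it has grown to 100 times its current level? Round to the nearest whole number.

One doubling takes 70/4.3 = 16.28 years.
100× is log₂ 100 ≈ 6.64 doublings, so ≈ 6.64 × 16.28 = 108 years.

about 108 years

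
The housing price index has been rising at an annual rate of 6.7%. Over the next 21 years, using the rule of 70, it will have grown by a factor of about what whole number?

approximately 4 times

70/6.7 ≈ 10.45 years per doubling.
21 years fits 2 doublings: 2^2 = 4.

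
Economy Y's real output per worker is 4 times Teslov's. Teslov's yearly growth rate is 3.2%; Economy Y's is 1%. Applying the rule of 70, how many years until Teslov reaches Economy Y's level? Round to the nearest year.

The growth-rate gap is 3.2% − 1% = 2.2 percentage points.
So the ratio between them halves every 70/2.2 ≈ 31.82 years.
A 4 times gap closes after 2 halvings: 2 × 31.82 ≈ 64 years.

≈ 64 years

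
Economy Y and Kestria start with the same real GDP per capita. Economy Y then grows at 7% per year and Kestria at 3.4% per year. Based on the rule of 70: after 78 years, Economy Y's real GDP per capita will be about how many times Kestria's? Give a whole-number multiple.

Economy Y pulls ahead at 3.6 pp per year, so the ratio doubles every 70/3.6 ≈ 19.44 years.
In 78 years that's 4.01 doublings: 2^4.01 ≈ 16.

roughly 16 times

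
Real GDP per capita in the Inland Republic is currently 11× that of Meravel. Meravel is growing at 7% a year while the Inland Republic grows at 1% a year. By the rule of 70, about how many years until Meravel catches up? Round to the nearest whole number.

≈ 40 years

Meravel gains on the Inland Republic at 7% − 1% = 6 points a year.
At that relative rate the gap halves every 70/6 ≈ 11.67 years.
An 11× gap takes log₂(11) ≈ 3.46 halvings to close: 3.46 × 11.67 ≈ 40 years.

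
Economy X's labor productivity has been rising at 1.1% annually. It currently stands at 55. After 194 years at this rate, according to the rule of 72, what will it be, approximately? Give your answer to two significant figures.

Doubling time ≈ 72/1.1 = 65.45 years.
194 years is 194/65.45 ≈ 2.96 doublings, a factor of 2^2.96 ≈ 7.78.
55 × 7.78 ≈ 430.

around 430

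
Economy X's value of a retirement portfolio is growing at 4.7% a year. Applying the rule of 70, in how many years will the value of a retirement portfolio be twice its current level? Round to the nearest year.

Doubling time ≈ 70 / 4.7 = 14.89 years.

approximately 15 years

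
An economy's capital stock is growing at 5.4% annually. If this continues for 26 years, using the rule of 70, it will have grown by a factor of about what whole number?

70/5.4 ≈ 12.96 years per doubling.
26 years fits 2 doublings: 2^2 = 4.

approximately 4 times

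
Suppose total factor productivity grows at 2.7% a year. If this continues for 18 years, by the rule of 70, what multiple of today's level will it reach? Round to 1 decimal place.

approximately 1.6 times

Doubles every ≈ 25.93 years (70/2.7).
18 years is 0.69 doublings; 2^0.69 ≈ 1.6×.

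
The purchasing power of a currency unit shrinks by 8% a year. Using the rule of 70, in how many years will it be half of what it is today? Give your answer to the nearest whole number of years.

roughly 9 years

Halving time ≈ 70 / 8 = 8.75 → 9 years.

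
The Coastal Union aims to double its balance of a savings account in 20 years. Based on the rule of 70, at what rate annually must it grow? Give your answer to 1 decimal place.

70 / 20 ≈ 3.50, so about 3.5% annually.

roughly 3.5%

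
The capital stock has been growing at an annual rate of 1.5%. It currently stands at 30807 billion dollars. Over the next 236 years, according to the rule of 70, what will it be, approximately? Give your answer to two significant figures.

1000000 billion dollars

It doubles every 70/1.5 ≈ 46.67 years, so 236 years is 5.06 doublings.
2^5.06 ≈ 33.36; 30807 × 33.36 ≈ 1000000 billion dollars.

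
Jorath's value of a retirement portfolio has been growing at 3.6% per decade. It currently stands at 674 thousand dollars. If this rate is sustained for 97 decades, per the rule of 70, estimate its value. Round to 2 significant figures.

21000 thousand dollars

Doubling time ≈ 70/3.6 = 19.44 decades.
97 decades is 97/19.44 ≈ 4.99 doublings, a factor of 2^4.99 ≈ 31.78.
674 × 31.78 ≈ 21000 thousand dollars.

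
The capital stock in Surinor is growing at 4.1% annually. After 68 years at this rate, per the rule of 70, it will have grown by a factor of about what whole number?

70/4.1 ≈ 17.07 years per doubling.
68 years fits 4 doublings: 2^4 = 16.

around 16 times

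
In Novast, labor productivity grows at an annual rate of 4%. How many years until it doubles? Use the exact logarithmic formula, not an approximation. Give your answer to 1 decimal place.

17.7 years

t = ln(2) / ln(1 + 0.04) = 0.6931 / 0.039221 ≈ 17.67.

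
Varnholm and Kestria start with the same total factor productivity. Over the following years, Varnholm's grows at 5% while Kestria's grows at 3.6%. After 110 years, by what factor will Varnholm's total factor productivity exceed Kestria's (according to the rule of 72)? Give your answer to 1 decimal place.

around 4.4 times

Varnholm pulls ahead at 1.4 pp per year, so the ratio doubles every 72/1.4 ≈ 51.43 years.
In 110 years that's 2.14 doublings: 2^2.14 ≈ 4.4.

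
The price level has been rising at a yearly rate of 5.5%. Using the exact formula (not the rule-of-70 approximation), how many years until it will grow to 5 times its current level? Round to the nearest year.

t = ln(5) / ln(1 + 0.055) = 1.6094 / 0.053541 ≈ 30.06.
≈ 30 years.

30 years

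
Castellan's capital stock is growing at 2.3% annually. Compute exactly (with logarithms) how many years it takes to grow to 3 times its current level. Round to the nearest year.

t = ln(3) / ln(1 + 0.023) = 1.0986 / 0.022739 ≈ 48.31.
≈ 48 years.

48 years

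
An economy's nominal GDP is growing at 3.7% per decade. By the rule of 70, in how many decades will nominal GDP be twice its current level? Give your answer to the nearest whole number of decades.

70/3.7 ≈ 18.92, so it doubles roughly every 19 decades.

approximately 19 decades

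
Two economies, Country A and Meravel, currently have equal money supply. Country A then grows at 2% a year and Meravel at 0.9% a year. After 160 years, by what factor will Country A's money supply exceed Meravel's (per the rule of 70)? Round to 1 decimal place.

Country A pulls ahead at 1.1 pp per year, so the ratio doubles every 70/1.1 ≈ 63.64 years.
In 160 years that's 2.51 doublings: 2^2.51 ≈ 5.7.

about 5.7 times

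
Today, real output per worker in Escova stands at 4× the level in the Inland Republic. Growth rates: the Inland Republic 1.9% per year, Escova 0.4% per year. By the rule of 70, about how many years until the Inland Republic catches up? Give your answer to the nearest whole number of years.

What matters is the difference: 1.5 pp.
Rule of 70 on the gap: the ratio halves every 70/1.5 ≈ 46.67 years.
A 4× gap closes after 2 halvings: 2 × 46.67 ≈ 93 years.

around 93 years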